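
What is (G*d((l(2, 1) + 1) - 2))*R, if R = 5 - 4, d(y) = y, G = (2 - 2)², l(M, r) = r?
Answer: 0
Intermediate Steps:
G = 0 (G = 0² = 0)
R = 1
(G*d((l(2, 1) + 1) - 2))*R = (0*((1 + 1) - 2))*1 = (0*(2 - 2))*1 = (0*0)*1 = 0*1 = 0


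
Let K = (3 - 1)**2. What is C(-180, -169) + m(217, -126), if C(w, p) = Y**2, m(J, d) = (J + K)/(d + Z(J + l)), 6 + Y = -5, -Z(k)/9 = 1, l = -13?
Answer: 16114/135 ≈ 119.36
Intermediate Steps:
Z(k) = -9 (Z(k) = -9*1 = -9)
Y = -11 (Y = -6 - 5 = -11)
K = 4 (K = 2**2 = 4)
m(J, d) = (4 + J)/(-9 + d) (m(J, d) = (J + 4)/(d - 9) = (4 + J)/(-9 + d))
C(w, p) = 121 (C(w, p) = (-11)**2 = 121)
C(-180, -169) + m(217, -126) = 121 + (4 + 217)/(-9 - 126) = 121 + 221/(-135) = 121 - 1/135*221 = 121 - 221/135 = 16114/135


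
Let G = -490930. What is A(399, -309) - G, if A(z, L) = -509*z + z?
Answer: 288238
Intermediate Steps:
A(z, L) = -508*z
A(399, -309) - G = -508*399 - 1*(-490930) = -202692 + 490930 = 288238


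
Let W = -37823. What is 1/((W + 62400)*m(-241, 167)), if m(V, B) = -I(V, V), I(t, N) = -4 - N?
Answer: -1/5824749 ≈ -1.7168e-7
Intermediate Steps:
m(V, B) = 4 + V (m(V, B) = -(-4 - V) = 4 + V)
1/((W + 62400)*m(-241, 167)) = 1/((-37823 + 62400)*(4 - 241)) = 1/(24577*(-237)) = (1/24577)*(-1/237) = -1/5824749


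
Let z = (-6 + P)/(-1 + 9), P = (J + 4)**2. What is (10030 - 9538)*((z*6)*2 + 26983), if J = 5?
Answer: 13330986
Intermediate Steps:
P = 81 (P = (5 + 4)**2 = 9**2 = 81)
z = 75/8 (z = (-6 + 81)/(-1 + 9) = 75/8 ≈ 9.3750)
(10030 - 9538)*((z*6)*2 + 26983) = (10030 - 9538)*(((75/8)*6)*2 + 26983) = 492*((225/4)*2 + 26983) = 492*(225/2 + 26983) = 492*(54191/2) = 13330986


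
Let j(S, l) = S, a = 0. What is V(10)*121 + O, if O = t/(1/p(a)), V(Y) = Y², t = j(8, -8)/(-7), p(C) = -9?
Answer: 84772/7 ≈ 12110.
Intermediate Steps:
t = -8/7 (t = 8/(-7) = 8*(-⅐) = -8/7 ≈ -1.1429)
O = 72/7 (O = -8/(7*(1/(-9))) = -8/(7*(-⅑)) = -8/7*(-9) = 72/7 ≈ 10.286)
V(10)*121 + O = 10²*121 + 72/7 = 100*121 + 72/7 = 12100 + 72/7 = 84772/7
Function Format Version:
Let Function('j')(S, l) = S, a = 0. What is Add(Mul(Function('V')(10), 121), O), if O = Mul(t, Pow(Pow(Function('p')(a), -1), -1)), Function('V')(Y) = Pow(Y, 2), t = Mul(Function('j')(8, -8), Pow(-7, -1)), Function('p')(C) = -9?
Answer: Rational(84772, 7) ≈ 12110.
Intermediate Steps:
t = Rational(-8, 7) (t = Mul(8, Pow(-7, -1)) = Mul(8, Rational(-1, 7)) = Rational(-8, 7) ≈ -1.1429)
O = Rational(72, 7) (O = Mul(Rational(-8, 7), Pow(Pow(-9, -1), -1)) = Mul(Rational(-8, 7), Pow(Rational(-1, 9), -1)) = Mul(Rational(-8, 7), -9) = Rational(72, 7) ≈ 10.286)
Add(Mul(Function('V')(10), 121), O) = Add(Mul(Pow(10, 2), 121), Rational(72, 7)) = Add(Mul(100, 121), Rational(72, 7)) = Add(12100, Rational(72, 7)) = Rational(84772, 7)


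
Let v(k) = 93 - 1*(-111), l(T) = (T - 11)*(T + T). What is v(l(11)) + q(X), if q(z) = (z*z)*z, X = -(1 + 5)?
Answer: -12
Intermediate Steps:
l(T) = 2*T*(-11 + T) (l(T) = (-11 + T)*(2*T) = 2*T*(-11 + T))
v(k) = 204 (v(k) = 93 + 111 = 204)
X = -6 (X = -1*6 = -6)
q(z) = z³ (q(z) = z²*z = z³)
v(l(11)) + q(X) = 204 + (-6)³ = 204 - 216 = -12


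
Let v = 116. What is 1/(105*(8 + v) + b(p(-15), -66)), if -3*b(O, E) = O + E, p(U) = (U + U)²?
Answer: 1/12742 ≈ 7.8481e-5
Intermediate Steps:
p(U) = 4*U² (p(U) = (2*U)² = 4*U²)
b(O, E) = -E/3 - O/3 (b(O, E) = -(O + E)/3 = -(E + O)/3 = -E/3 - O/3)
1/(105*(8 + v) + b(p(-15), -66)) = 1/(105*(8 + 116) + (-⅓*(-66) - 4*(-15)²/3)) = 1/(105*124 + (22 - 4*225/3)) = 1/(13020 + (22 - ⅓*900)) = 1/(13020 + (22 - 300)) = 1/(13020 - 278) = 1/12742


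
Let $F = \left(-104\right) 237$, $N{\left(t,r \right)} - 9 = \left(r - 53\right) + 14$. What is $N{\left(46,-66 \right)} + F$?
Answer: $-24744$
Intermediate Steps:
$N{\left(t,r \right)} = -30 + r$ ($N{\left(t,r \right)} = 9 + \left(\left(r - 53\right) + 14\right) = 9 + \left(\left(-53 + r\right) + 14\right) = 9 + \left(-39 + r\right) = -30 + r$)
$F = -24648$
$N{\left(46,-66 \right)} + F = \left(-30 - 66\right) - 24648 = -96 - 24648 = -24744$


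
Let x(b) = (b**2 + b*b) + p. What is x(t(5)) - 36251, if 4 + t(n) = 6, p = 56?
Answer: -36187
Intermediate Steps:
t(n) = 2 (t(n) = -4 + 6 = 2)
x(b) = 56 + 2*b**2 (x(b) = (b**2 + b*b) + 56 = (b**2 + b**2) + 56 = 2*b**2 + 56 = 56 + 2*b**2)
x(t(5)) - 36251 = (56 + 2*2**2) - 36251 = (56 + 2*4) - 36251 = (56 + 8) - 36251 = 64 - 36251 = -36187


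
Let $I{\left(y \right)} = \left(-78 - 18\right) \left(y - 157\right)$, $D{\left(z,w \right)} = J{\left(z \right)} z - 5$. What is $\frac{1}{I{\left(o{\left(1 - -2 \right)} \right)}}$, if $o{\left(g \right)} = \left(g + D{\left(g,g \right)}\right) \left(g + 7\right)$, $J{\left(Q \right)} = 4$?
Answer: $\frac{1}{5472} \approx 0.00018275$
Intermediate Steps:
$D{\left(z,w \right)} = -5 + 4 z$ ($D{\left(z,w \right)} = 4 z - 5 = -5 + 4 z$)
$o{\left(g \right)} = \left(-5 + 5 g\right) \left(7 + g\right)$ ($o{\left(g \right)} = \left(g + \left(-5 + 4 g\right)\right) \left(g + 7\right) = \left(-5 + 5 g\right) \left(7 + g\right)$)
$I{\left(y \right)} = 15072 - 96 y$ ($I{\left(y \right)} = - 96 \left(-157 + y\right) = 15072 - 96 y$)
$\frac{1}{I{\left(o{\left(1 - -2 \right)} \right)}} = \frac{1}{15072 - 96 \left(-35 + 5 \left(1 - -2\right)^{2} + 30 \left(1 - -2\right)\right)} = \frac{1}{15072 - 96 \left(-35 + 5 \left(1 + 2\right)^{2} + 30 \left(1 + 2\right)\right)} = \frac{1}{15072 - 96 \left(-35 + 5 \cdot 3^{2} + 30 \cdot 3\right)} = \frac{1}{15072 - 96 \left(-35 + 5 \cdot 9 + 90\right)} = \frac{1}{15072 - 96 \left(-35 + 45 + 90\right)} = \frac{1}{15072 - 9600} = \frac{1}{5472}$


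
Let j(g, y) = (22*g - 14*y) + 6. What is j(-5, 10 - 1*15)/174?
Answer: -17/87 ≈ -0.19540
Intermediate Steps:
j(g, y) = 6 - 14*y + 22*g (j(g, y) = (-14*y + 22*g) + 6 = 6 - 14*y + 22*g)
j(-5, 10 - 1*15)/174 = (6 - 14*(10 - 1*15) + 22*(-5))/174 = (6 - 14*(10 - 15) - 110)*(1/174) = (6 - 14*(-5) - 110)*(1/174) = (6 + 70 - 110)*(1/174) = -34*1/174 = -17/87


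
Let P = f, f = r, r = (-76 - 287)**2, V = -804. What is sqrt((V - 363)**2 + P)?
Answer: 3*sqrt(165962) ≈ 1222.2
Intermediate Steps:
r = 131769 (r = (-363)**2 = 131769)
f = 131769
P = 131769
sqrt((V - 363)**2 + P) = sqrt((-804 - 363)**2 + 131769) = sqrt((-1167)**2 + 131769) = sqrt(1361889 + 131769) = sqrt(1493658) = 3*sqrt(165962)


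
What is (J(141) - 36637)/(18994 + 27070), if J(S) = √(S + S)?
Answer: -36637/46064 + √282/46064 ≈ -0.79499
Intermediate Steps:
J(S) = √2*√S (J(S) = √(2*S) = √2*√S)
(J(141) - 36637)/(18994 + 27070) = (√2*√141 - 36637)/(18994 + 27070) = (√282 - 36637)/46064 = (-36637 + √282)*(1/46064) = -36637/46064 + √282/46064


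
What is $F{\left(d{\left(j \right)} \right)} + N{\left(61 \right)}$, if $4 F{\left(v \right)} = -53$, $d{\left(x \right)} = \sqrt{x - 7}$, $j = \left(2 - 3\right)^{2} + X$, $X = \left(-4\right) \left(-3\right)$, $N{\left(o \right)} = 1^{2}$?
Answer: $- \frac{49}{4} \approx -12.25$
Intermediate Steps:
$N{\left(o \right)} = 1$
$X = 12$
$j = 13$ ($j = \left(2 - 3\right)^{2} + 12 = \left(-1\right)^{2} + 12 = 1 + 12 = 13$)
$d{\left(x \right)} = \sqrt{-7 + x}$
$F{\left(v \right)} = - \frac{53}{4}$ ($F{\left(v \right)} = \frac{1}{4} \left(-53\right) = - \frac{53}{4}$)
$F{\left(d{\left(j \right)} \right)} + N{\left(61 \right)} = - \frac{53}{4} + 1 = - \frac{49}{4}$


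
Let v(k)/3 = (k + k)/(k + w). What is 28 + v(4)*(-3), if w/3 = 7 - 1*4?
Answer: 292/13 ≈ 22.462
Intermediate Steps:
w = 9 (w = 3*(7 - 1*4) = 3*(7 - 4) = 3*3 = 9)
v(k) = 6*k/(9 + k) (v(k) = 3*((k + k)/(k + 9)) = 3*((2*k)/(9 + k)) = 3*(2*k/(9 + k)) = 6*k/(9 + k))
28 + v(4)*(-3) = 28 + (6*4/(9 + 4))*(-3) = 28 + (6*4/13)*(-3) = 28 + (6*4*(1/13))*(-3) = 28 + (24/13)*(-3) = 28 - 72/13 = 292/13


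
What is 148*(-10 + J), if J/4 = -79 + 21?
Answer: -35816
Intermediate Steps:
J = -232 (J = 4*(-79 + 21) = 4*(-58) = -232)
148*(-10 + J) = 148*(-10 - 232) = 148*(-242) = -35816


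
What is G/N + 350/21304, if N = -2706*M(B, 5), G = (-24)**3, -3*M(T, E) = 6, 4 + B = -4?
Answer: -12192179/4804052 ≈ -2.5379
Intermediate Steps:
B = -8 (B = -4 - 4 = -8)
M(T, E) = -2 (M(T, E) = -1/3*6 = -2)
G = -13824
N = 5412 (N = -2706*(-2) = 5412)
G/N + 350/21304 = -13824/5412 + 350/21304 = -13824*1/5412 + 350*(1/21304) = -1152/451 + 175/10652 = -12192179/4804052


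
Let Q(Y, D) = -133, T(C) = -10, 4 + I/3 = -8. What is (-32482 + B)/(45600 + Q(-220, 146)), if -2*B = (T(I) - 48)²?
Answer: -34164/45467 ≈ -0.75140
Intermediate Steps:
I = -36 (I = -12 + 3*(-8) = -12 - 24 = -36)
B = -1682 (B = -(-10 - 48)²/2 = -½*(-58)² = -½*3364 = -1682)
(-32482 + B)/(45600 + Q(-220, 146)) = (-32482 - 1682)/(45600 - 133) = -34164/45467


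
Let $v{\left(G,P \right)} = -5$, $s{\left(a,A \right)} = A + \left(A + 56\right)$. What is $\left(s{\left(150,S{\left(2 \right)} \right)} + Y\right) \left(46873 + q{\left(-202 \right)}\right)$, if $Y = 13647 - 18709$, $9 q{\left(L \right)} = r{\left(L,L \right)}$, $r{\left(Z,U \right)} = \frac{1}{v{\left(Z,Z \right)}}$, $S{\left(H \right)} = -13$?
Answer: $- \frac{10613917088}{45} \approx -2.3586 \cdot 10^{8}$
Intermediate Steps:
$s{\left(a,A \right)} = 56 + 2 A$ ($s{\left(a,A \right)} = A + \left(56 + A\right) = 56 + 2 A$)
$r{\left(Z,U \right)} = - \frac{1}{5}$ ($r{\left(Z,U \right)} = \frac{1}{-5} = - \frac{1}{5}$)
$q{\left(L \right)} = - \frac{1}{45}$ ($q{\left(L \right)} = \frac{1}{9} \left(- \frac{1}{5}\right) = - \frac{1}{45}$)
$Y = -5062$ ($Y = 13647 - 18709 = -5062$)
$\left(s{\left(150,S{\left(2 \right)} \right)} + Y\right) \left(46873 + q{\left(-202 \right)}\right) = \left(\left(56 + 2 \left(-13\right)\right) - 5062\right) \left(46873 - \frac{1}{45}\right) = \left(\left(56 - 26\right) - 5062\right) \frac{2109284}{45} = \left(30 - 5062\right) \frac{2109284}{45} = \left(-5032\right) \frac{2109284}{45} = - \frac{10613917088}{45}$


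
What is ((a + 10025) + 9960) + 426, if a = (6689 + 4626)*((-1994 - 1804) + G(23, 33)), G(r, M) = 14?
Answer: -42795549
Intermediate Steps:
a = -42815960 (a = (6689 + 4626)*((-1994 - 1804) + 14) = 11315*(-3798 + 14) = 11315*(-3784) = -42815960)
((a + 10025) + 9960) + 426 = ((-42815960 + 10025) + 9960) + 426 = (-42805935 + 9960) + 426 = -42795975 + 426 = -42795549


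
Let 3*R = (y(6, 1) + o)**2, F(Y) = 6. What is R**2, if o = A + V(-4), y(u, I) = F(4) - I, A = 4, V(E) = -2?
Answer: 2401/9 ≈ 266.78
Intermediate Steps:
y(u, I) = 6 - I
o = 2 (o = 4 - 2 = 2)
R = 49/3 (R = ((6 - 1*1) + 2)**2/3 = ((6 - 1) + 2)**2/3 = (5 + 2)**2/3 = (1/3)*7**2 = (1/3)*49 = 49/3 ≈ 16.333)
R**2 = (49/3)**2 = 2401/9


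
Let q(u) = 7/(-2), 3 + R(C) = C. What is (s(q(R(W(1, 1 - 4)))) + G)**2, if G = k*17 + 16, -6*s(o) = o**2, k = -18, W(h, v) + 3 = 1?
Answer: 49126081/576 ≈ 85288.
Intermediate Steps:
W(h, v) = -2 (W(h, v) = -3 + 1 = -2)
R(C) = -3 + C
q(u) = -7/2 (q(u) = 7*(-1/2) = -7/2)
s(o) = -o**2/6
G = -290 (G = -18*17 + 16 = -306 + 16 = -290)
(s(q(R(W(1, 1 - 4)))) + G)**2 = (-(-7/2)**2/6 - 290)**2 = (-1/6*49/4 - 290)**2 = (-49/24 - 290)**2 = (-7009/24)**2 = 49126081/576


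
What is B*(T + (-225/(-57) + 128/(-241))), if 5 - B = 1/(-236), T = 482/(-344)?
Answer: 1874314317/185870768 ≈ 10.084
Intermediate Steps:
T = -241/172 (T = 482*(-1/344) = -241/172 ≈ -1.4012)
B = 1181/236 (B = 5 - 1/(-236) = 5 - 1*(-1/236) = 5 + 1/236 = 1181/236 ≈ 5.0042)
B*(T + (-225/(-57) + 128/(-241))) = 1181*(-241/172 + (-225/(-57) + 128/(-241)))/236 = 1181*(-241/172 + (-225*(-1/57) + 128*(-1/241)))/236 = 1181*(-241/172 + (75/19 - 128/241))/236 = 1181*(-241/172 + 15643/4579)/236 = (1181/236)*(1587057/787588) = 1874314317/185870768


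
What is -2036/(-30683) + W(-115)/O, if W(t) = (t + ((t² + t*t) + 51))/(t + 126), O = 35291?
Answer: 1599978874/11911171283 ≈ 0.13433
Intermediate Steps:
W(t) = (51 + t + 2*t²)/(126 + t) (W(t) = (t + ((t² + t²) + 51))/(126 + t) = (t + (2*t² + 51))/(126 + t) = (t + (51 + 2*t²))/(126 + t) = (51 + t + 2*t²)/(126 + t))
-2036/(-30683) + W(-115)/O = -2036/(-30683) + ((51 - 115 + 2*(-115)²)/(126 - 115))/35291 = -2036*(-1/30683) + ((51 - 115 + 2*13225)/11)*(1/35291) = 2036/30683 + ((51 - 115 + 26450)/11)*(1/35291) = 2036/30683 + ((1/11)*26386)*(1/35291) = 2036/30683 + (26386/11)*(1/35291) = 2036/30683 + 26386/388201 = 1599978874/11911171283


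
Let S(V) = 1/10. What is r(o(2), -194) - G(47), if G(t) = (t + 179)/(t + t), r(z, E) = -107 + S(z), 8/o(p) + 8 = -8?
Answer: -51373/470 ≈ -109.30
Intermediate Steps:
S(V) = 1/10
o(p) = -1/2 (o(p) = 8/(-8 - 8) = 8/(-16) = 8*(-1/16) = -1/2)
r(z, E) = -1069/10 (r(z, E) = -107 + 1/10 = -1069/10)
G(t) = (179 + t)/(2*t) (G(t) = (179 + t)/((2*t)) = (179 + t)*(1/(2*t)) = (179 + t)/(2*t))
r(o(2), -194) - G(47) = -1069/10 - (179 + 47)/(2*47) = -1069/10 - 226/(2*47) = -1069/10 - 1*113/47 = -1069/10 - 113/47 = -51373/470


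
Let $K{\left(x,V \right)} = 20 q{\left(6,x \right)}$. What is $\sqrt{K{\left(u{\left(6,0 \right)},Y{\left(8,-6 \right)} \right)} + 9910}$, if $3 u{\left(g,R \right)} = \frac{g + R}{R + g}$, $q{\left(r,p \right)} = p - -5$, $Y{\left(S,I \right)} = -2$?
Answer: $\frac{5 \sqrt{3606}}{3} \approx 100.08$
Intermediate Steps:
$q{\left(r,p \right)} = 5 + p$ ($q{\left(r,p \right)} = p + 5 = 5 + p$)
$u{\left(g,R \right)} = \frac{1}{3}$ ($u{\left(g,R \right)} = \frac{\left(g + R\right) \frac{1}{R + g}}{3} = \frac{\left(R + g\right) \frac{1}{R + g}}{3} = \frac{1}{3} \cdot 1 = \frac{1}{3}$)
$K{\left(x,V \right)} = 100 + 20 x$ ($K{\left(x,V \right)} = 20 \left(5 + x\right) = 100 + 20 x$)
$\sqrt{K{\left(u{\left(6,0 \right)},Y{\left(8,-6 \right)} \right)} + 9910} = \sqrt{\left(100 + 20 \cdot \frac{1}{3}\right) + 9910} = \sqrt{\left(100 + \frac{20}{3}\right) + 9910} = \sqrt{\frac{320}{3} + 9910} = \sqrt{\frac{30050}{3}} = \frac{5 \sqrt{3606}}{3}$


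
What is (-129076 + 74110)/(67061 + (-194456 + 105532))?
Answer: 54966/21863 ≈ 2.5141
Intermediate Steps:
(-129076 + 74110)/(67061 + (-194456 + 105532)) = -54966/(67061 - 88924) = -54966/(-21863) = -54966*(-1/21863) = 54966/21863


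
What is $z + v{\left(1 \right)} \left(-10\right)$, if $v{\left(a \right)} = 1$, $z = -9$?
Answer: $-19$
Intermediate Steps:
$z + v{\left(1 \right)} \left(-10\right) = -9 + 1 \left(-10\right) = -9 - 10 = -19$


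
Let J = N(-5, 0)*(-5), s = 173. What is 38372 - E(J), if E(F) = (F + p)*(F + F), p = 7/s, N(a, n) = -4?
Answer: 6499676/173 ≈ 37570.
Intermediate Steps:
p = 7/173 ≈ 0.040462
J = 20 (J = -4*(-5) = 20)
E(F) = 2*F*(7/173 + F) (E(F) = (F + 7/173)*(F + F) = (7/173 + F)*(2*F) = 2*F*(7/173 + F))
38372 - E(J) = 38372 - 2*20*(7 + 173*20)/173 = 38372 - 2*20*(7 + 3460)/173 = 38372 - 2*20*3467/173 = 38372 - 1*138680/173 = 38372 - 138680/173 = 6499676/173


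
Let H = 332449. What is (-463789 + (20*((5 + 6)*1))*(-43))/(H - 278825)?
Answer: -473249/53624 ≈ -8.8253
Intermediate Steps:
(-463789 + (20*((5 + 6)*1))*(-43))/(H - 278825) = (-463789 + (20*((5 + 6)*1))*(-43))/(332449 - 278825) = (-463789 + (20*(11*1))*(-43))/53624 = (-463789 + (20*11)*(-43))*(1/53624) = (-463789 + 220*(-43))*(1/53624) = (-463789 - 9460)*(1/53624) = -473249*1/53624 = -473249/53624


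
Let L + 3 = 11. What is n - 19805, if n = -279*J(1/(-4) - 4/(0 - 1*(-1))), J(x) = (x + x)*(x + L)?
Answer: -87295/8 ≈ -10912.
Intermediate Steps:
L = 8 (L = -3 + 11 = 8)
J(x) = 2*x*(8 + x) (J(x) = (x + x)*(x + 8) = (2*x)*(8 + x) = 2*x*(8 + x))
n = 71145/8 (n = -558*(1/(-4) - 4/(0 - 1*(-1)))*(8 + (1/(-4) - 4/(0 - 1*(-1)))) = -558*(1*(-1/4) - 4/(0 + 1))*(8 + (1*(-1/4) - 4/(0 + 1))) = -558*(-1/4 - 4/1)*(8 + (-1/4 - 4/1)) = -558*(-1/4 - 4*1)*(8 + (-1/4 - 4*1)) = -558*(-1/4 - 4)*(8 + (-1/4 - 4)) = -558*(-17)*(8 - 17/4)/4 = -558*(-17)*15/(4*4) = -279*(-255/8) = 71145/8 ≈ 8893.1)
n - 19805 = 71145/8 - 19805 = -87295/8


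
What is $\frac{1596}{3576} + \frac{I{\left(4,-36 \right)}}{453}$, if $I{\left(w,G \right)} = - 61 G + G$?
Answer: $\frac{234643}{44998} \approx 5.2145$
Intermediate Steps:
$I{\left(w,G \right)} = - 60 G$
$\frac{1596}{3576} + \frac{I{\left(4,-36 \right)}}{453} = \frac{1596}{3576} + \frac{\left(-60\right) \left(-36\right)}{453} = 1596 \cdot \frac{1}{3576} + 2160 \cdot \frac{1}{453} = \frac{133}{298} + \frac{720}{151} = \frac{234643}{44998}$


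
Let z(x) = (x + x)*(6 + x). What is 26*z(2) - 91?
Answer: 741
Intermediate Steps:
z(x) = 2*x*(6 + x) (z(x) = (2*x)*(6 + x) = 2*x*(6 + x))
26*z(2) - 91 = 26*(2*2*(6 + 2)) - 91 = 26*(2*2*8) - 91 = 26*32 - 91 = 832 - 91 = 741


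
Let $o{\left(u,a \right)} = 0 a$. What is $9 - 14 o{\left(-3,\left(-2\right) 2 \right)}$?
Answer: $9$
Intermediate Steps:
$o{\left(u,a \right)} = 0$
$9 - 14 o{\left(-3,\left(-2\right) 2 \right)} = 9 - 0 = 9 + 0 = 9$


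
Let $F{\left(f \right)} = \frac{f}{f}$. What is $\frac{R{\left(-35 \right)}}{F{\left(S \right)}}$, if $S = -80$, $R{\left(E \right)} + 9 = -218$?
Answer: $-227$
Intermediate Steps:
$R{\left(E \right)} = -227$ ($R{\left(E \right)} = -9 - 218 = -227$)
$F{\left(f \right)} = 1$
$\frac{R{\left(-35 \right)}}{F{\left(S \right)}} = - \frac{227}{1} = \left(-227\right) 1 = -227$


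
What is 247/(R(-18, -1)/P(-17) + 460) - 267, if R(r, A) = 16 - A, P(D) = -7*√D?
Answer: (-267*√17 + 858011*I)/(√17 - 3220*I) ≈ -266.46 - 0.00068755*I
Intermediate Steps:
247/(R(-18, -1)/P(-17) + 460) - 267 = 247/((16 - 1*(-1))/((-7*I*√17)) + 460) - 267 = 247/((16 + 1)/((-7*I*√17)) + 460) - 267 = 247/(17/((-7*I*√17)) + 460) - 267 = 247/(17*(I*√17/119) + 460) - 267 = 247/(I*√17/7 + 460) - 267 = 247/(460 + I*√17/7) - 267 = -267 + 247/(460 + I*√17/7)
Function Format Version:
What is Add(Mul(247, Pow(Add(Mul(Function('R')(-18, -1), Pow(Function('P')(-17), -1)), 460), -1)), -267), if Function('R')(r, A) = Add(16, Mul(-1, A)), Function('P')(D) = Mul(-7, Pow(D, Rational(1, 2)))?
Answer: Mul(Pow(Add(Pow(17, Rational(1, 2)), Mul(-3220, I)), -1), Add(Mul(-267, Pow(17, Rational(1, 2))), Mul(858011, I))) ≈ Add(-266.46, Mul(-0.00068755, I))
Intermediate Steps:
Add(Mul(247, Pow(Add(Mul(Function('R')(-18, -1), Pow(Function('P')(-17), -1)), 460), -1)), -267) = Add(Mul(247, Pow(Add(Mul(Add(16, Mul(-1, -1)), Pow(Mul(-7, Pow(-17, Rational(1, 2))), -1)), 460), -1)), -267) = Add(Mul(247, Pow(Add(Mul(Add(16, 1), Pow(Mul(-7, Mul(I, Pow(17, Rational(1, 2)))), -1)), 460), -1)), -267) = Add(Mul(247, Pow(Add(Mul(17, Pow(Mul(-7, I, Pow(17, Rational(1, 2))), -1)), 460), -1)), -267) = Add(Mul(247, Pow(Add(Mul(17, Mul(Rational(1, 119), I, Pow(17, Rational(1, 2)))), 460), -1)), -267) = Add(Mul(247, Pow(Add(Mul(Rational(1, 7), I, Pow(17, Rational(1, 2))), 460), -1)), -267) = Add(Mul(247, Pow(Add(460, Mul(Rational(1, 7), I, Pow(17, Rational(1, 2)))), -1)), -267) = Add(-267, Mul(247, Pow(Add(460, Mul(Rational(1, 7), I, Pow(17, Rational(1, 2)))), -1)))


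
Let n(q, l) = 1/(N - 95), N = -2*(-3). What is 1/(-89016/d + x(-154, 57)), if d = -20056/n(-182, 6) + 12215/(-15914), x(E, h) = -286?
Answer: -28406223161/8125596424670 ≈ -0.0034959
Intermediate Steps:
N = 6
n(q, l) = -1/89 (n(q, l) = 1/(6 - 95) = 1/(-89) = -1/89)
d = 28406223161/15914 (d = -20056/(-1/89) + 12215/(-15914) = -20056*(-89) + 12215*(-1/15914) = 1784984 - 12215/15914 = 28406223161/15914 ≈ 1.7850e+6)
1/(-89016/d + x(-154, 57)) = 1/(-89016/28406223161/15914 - 286) = 1/(-89016*15914/28406223161 - 286) = 1/(-1416600624/28406223161 - 286) = 1/(-8125596424670/28406223161) = -28406223161/8125596424670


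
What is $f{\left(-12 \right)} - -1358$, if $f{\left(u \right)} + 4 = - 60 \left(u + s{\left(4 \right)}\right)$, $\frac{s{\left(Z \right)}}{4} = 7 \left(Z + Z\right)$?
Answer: $-11366$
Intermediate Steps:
$s{\left(Z \right)} = 56 Z$ ($s{\left(Z \right)} = 4 \cdot 7 \left(Z + Z\right) = 4 \cdot 7 \cdot 2 Z = 4 \cdot 14 Z = 56 Z$)
$f{\left(u \right)} = -13444 - 60 u$ ($f{\left(u \right)} = -4 - 60 \left(u + 56 \cdot 4\right) = -4 - 60 \left(u + 224\right) = -4 - 60 \left(224 + u\right) = -4 - \left(13440 + 60 u\right) = -13444 - 60 u$)
$f{\left(-12 \right)} - -1358 = \left(-13444 - -720\right) - -1358 = \left(-13444 + 720\right) + 1358 = -12724 + 1358 = -11366$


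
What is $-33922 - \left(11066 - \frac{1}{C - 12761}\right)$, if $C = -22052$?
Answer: $- \frac{1566167245}{34813} \approx -44988.0$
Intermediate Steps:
$-33922 - \left(11066 - \frac{1}{C - 12761}\right) = -33922 - \left(11066 - \frac{1}{-22052 - 12761}\right) = -33922 - \left(11066 - \frac{1}{-34813}\right) = -33922 - \left(11066 - - \frac{1}{34813}\right) = -33922 - \left(11066 + \frac{1}{34813}\right) = -33922 - \frac{385240659}{34813} = - \frac{1566167245}{34813}$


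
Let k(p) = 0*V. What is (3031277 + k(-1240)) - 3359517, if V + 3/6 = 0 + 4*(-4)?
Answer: -328240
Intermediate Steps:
V = -33/2 (V = -1/2 + (0 + 4*(-4)) = -1/2 + (0 - 16) = -1/2 - 16 = -33/2 ≈ -16.500)
k(p) = 0 (k(p) = 0*(-33/2) = 0)
(3031277 + k(-1240)) - 3359517 = (3031277 + 0) - 3359517 = 3031277 - 3359517 = -328240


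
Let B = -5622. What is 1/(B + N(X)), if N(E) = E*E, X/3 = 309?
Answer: 1/853707 ≈ 1.1714e-6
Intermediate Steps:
X = 927 (X = 3*309 = 927)
N(E) = E²
1/(B + N(X)) = 1/(-5622 + 927²) = 1/(-5622 + 859329) = 1/853707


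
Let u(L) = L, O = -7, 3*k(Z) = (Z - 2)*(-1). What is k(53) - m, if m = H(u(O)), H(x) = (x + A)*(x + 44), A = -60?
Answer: 2462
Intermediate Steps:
k(Z) = 2/3 - Z/3 (k(Z) = ((Z - 2)*(-1))/3 = ((-2 + Z)*(-1))/3 = (2 - Z)/3 = 2/3 - Z/3)
H(x) = (-60 + x)*(44 + x) (H(x) = (x - 60)*(x + 44) = (-60 + x)*(44 + x))
m = -2479 (m = -2640 + (-7)**2 - 16*(-7) = -2640 + 49 + 112 = -2479)
k(53) - m = (2/3 - 1/3*53) - 1*(-2479) = (2/3 - 53/3) + 2479 = -17 + 2479 = 2462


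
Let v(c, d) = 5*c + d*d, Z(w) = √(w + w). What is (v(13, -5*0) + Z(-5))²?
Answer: (65 + I*√10)² ≈ 4215.0 + 411.1*I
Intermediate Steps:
Z(w) = √2*√w (Z(w) = √(2*w) = √2*√w)
v(c, d) = d² + 5*c (v(c, d) = 5*c + d² = d² + 5*c)
(v(13, -5*0) + Z(-5))² = (((-5*0)² + 5*13) + √2*√(-5))² = ((0² + 65) + √2*(I*√5))² = ((0 + 65) + I*√10)² = (65 + I*√10)²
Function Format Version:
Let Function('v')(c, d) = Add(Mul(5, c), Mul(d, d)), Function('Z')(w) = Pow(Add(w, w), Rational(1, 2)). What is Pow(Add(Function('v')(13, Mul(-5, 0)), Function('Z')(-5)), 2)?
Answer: Pow(Add(65, Mul(I, Pow(10, Rational(1, 2)))), 2) ≈ Add(4215.0, Mul(411.10, I))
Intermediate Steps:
Function('Z')(w) = Mul(Pow(2, Rational(1, 2)), Pow(w, Rational(1, 2))) (Function('Z')(w) = Pow(Mul(2, w), Rational(1, 2)) = Mul(Pow(2, Rational(1, 2)), Pow(w, Rational(1, 2))))
Function('v')(c, d) = Add(Pow(d, 2), Mul(5, c)) (Function('v')(c, d) = Add(Mul(5, c), Pow(d, 2)) = Add(Pow(d, 2), Mul(5, c)))
Pow(Add(Function('v')(13, Mul(-5, 0)), Function('Z')(-5)), 2) = Pow(Add(Add(Pow(Mul(-5, 0), 2), Mul(5, 13)), Mul(Pow(2, Rational(1, 2)), Pow(-5, Rational(1, 2)))), 2) = Pow(Add(Add(Pow(0, 2), 65), Mul(Pow(2, Rational(1, 2)), Mul(I, Pow(5, Rational(1, 2))))), 2) = Pow(Add(Add(0, 65), Mul(I, Pow(10, Rational(1, 2)))), 2) = Pow(Add(65, Mul(I, Pow(10, Rational(1, 2)))), 2)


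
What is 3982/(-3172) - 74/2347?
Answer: -4790241/3722342 ≈ -1.2869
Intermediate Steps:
3982/(-3172) - 74/2347 = 3982*(-1/3172) - 74*1/2347 = -1991/1586 - 74/2347 = -4790241/3722342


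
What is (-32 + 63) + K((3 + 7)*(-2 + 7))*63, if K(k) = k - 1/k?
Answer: 158987/50 ≈ 3179.7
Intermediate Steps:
(-32 + 63) + K((3 + 7)*(-2 + 7))*63 = (-32 + 63) + ((3 + 7)*(-2 + 7) - 1/((3 + 7)*(-2 + 7)))*63 = 31 + (10*5 - 1/(10*5))*63 = 31 + (50 - 1/50)*63 = 31 + (2499/50)*63 = 31 + 157437/50 = 158987/50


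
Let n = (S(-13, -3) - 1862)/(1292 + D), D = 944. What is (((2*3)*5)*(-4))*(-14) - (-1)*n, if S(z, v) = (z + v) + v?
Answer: 3754599/2236 ≈ 1679.2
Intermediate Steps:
S(z, v) = z + 2*v (S(z, v) = (v + z) + v = z + 2*v)
n = -1881/2236 (n = ((-13 + 2*(-3)) - 1862)/(1292 + 944) = ((-13 - 6) - 1862)/2236 = (-19 - 1862)*(1/2236) = -1881*1/2236 = -1881/2236 ≈ -0.84123)
(((2*3)*5)*(-4))*(-14) - (-1)*n = (((2*3)*5)*(-4))*(-14) - (-1)*(-1881)/2236 = ((6*5)*(-4))*(-14) - 1*1881/2236 = (30*(-4))*(-14) - 1881/2236 = -120*(-14) - 1881/2236 = 1680 - 1881/2236 = 3754599/2236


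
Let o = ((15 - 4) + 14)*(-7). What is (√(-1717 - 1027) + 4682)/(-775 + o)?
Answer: -2341/475 - 7*I*√14/475 ≈ -4.9284 - 0.05514*I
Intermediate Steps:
o = -175 (o = (11 + 14)*(-7) = 25*(-7) = -175)
(√(-1717 - 1027) + 4682)/(-775 + o) = (√(-1717 - 1027) + 4682)/(-775 - 175) = (√(-2744) + 4682)/(-950) = (14*I*√14 + 4682)*(-1/950) = (4682 + 14*I*√14)*(-1/950) = -2341/475 - 7*I*√14/475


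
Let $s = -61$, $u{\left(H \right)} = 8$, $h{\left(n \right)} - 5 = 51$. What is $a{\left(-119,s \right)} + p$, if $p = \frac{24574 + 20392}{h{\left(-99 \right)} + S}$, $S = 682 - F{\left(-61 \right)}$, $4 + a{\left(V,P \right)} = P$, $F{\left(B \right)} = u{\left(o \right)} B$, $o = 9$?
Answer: $- \frac{17362}{613} \approx -28.323$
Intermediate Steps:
$h{\left(n \right)} = 56$ ($h{\left(n \right)} = 5 + 51 = 56$)
$F{\left(B \right)} = 8 B$
$a{\left(V,P \right)} = -4 + P$
$S = 1170$ ($S = 682 - 8 \left(-61\right) = 682 - -488 = 682 + 488 = 1170$)
$p = \frac{22483}{613}$ ($p = \frac{24574 + 20392}{56 + 1170} = \frac{44966}{1226} = 44966 \cdot \frac{1}{1226} = \frac{22483}{613} \approx 36.677$)
$a{\left(-119,s \right)} + p = \left(-4 - 61\right) + \frac{22483}{613} = -65 + \frac{22483}{613} = - \frac{17362}{613}$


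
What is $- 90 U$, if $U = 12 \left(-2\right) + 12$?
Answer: $1080$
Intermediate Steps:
$U = -12$ ($U = -24 + 12 = -12$)
$- 90 U = \left(-90\right) \left(-12\right) = 1080$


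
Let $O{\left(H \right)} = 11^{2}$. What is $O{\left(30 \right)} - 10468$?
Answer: $-10347$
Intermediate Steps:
$O{\left(H \right)} = 121$
$O{\left(30 \right)} - 10468 = 121 - 10468 = -10347$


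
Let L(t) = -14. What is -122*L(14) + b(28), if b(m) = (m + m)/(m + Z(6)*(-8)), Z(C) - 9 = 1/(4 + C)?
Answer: 6827/4 ≈ 1706.8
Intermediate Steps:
Z(C) = 9 + 1/(4 + C)
b(m) = 2*m/(-364/5 + m) (b(m) = (m + m)/(m + ((37 + 9*6)/(4 + 6))*(-8)) = (2*m)/(m + ((37 + 54)/10)*(-8)) = (2*m)/(m + ((⅒)*91)*(-8)) = (2*m)/(m + (91/10)*(-8)) = (2*m)/(m - 364/5) = (2*m)/(-364/5 + m) = 2*m/(-364/5 + m))
-122*L(14) + b(28) = -122*(-14) + 10*28/(-364 + 5*28) = 1708 + 10*28/(-364 + 140) = 1708 + 10*28/(-224) = 1708 + 10*28*(-1/224) = 1708 - 5/4 = 6827/4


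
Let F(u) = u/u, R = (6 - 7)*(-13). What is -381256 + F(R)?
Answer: -381255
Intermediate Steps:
R = 13 (R = -1*(-13) = 13)
F(u) = 1
-381256 + F(R) = -381256 + 1 = -381255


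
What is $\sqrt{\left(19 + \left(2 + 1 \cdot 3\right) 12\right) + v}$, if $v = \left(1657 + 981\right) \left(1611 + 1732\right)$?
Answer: $\sqrt{8818913} \approx 2969.7$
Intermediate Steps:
$v = 8818834$ ($v = 2638 \cdot 3343 = 8818834$)
$\sqrt{\left(19 + \left(2 + 1 \cdot 3\right) 12\right) + v} = \sqrt{\left(19 + \left(2 + 1 \cdot 3\right) 12\right) + 8818834} = \sqrt{\left(19 + \left(2 + 3\right) 12\right) + 8818834} = \sqrt{\left(19 + 5 \cdot 12\right) + 8818834} = \sqrt{\left(19 + 60\right) + 8818834} = \sqrt{79 + 8818834} = \sqrt{8818913}$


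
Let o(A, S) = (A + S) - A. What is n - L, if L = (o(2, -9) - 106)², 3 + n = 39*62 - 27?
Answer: -10837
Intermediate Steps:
o(A, S) = S
n = 2388 (n = -3 + (39*62 - 27) = -3 + (2418 - 27) = -3 + 2391 = 2388)
L = 13225 (L = (-9 - 106)² = (-115)² = 13225)
n - L = 2388 - 1*13225 = 2388 - 13225 = -10837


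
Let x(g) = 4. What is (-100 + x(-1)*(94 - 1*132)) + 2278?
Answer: 2026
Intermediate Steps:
(-100 + x(-1)*(94 - 1*132)) + 2278 = (-100 + 4*(94 - 1*132)) + 2278 = (-100 + 4*(94 - 132)) + 2278 = (-100 + 4*(-38)) + 2278 = (-100 - 152) + 2278 = -252 + 2278 = 2026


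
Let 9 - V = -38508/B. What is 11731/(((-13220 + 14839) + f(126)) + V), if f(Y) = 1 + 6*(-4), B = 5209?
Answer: 61106779/8398953 ≈ 7.2755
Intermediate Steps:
f(Y) = -23 (f(Y) = 1 - 24 = -23)
V = 85389/5209 (V = 9 - (-38508)/5209 = 9 - 1*(-38508/5209) = 9 + 38508/5209 = 85389/5209 ≈ 16.393)
11731/(((-13220 + 14839) + f(126)) + V) = 11731/(((-13220 + 14839) - 23) + 85389/5209) = 11731/((1619 - 23) + 85389/5209) = 11731/(1596 + 85389/5209) = 11731/(8398953/5209) = 11731*(5209/8398953) = 61106779/8398953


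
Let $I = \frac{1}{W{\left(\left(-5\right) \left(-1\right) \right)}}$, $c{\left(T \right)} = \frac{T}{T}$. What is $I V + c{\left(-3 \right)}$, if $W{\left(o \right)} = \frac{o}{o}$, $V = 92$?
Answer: $93$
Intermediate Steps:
$c{\left(T \right)} = 1$
$W{\left(o \right)} = 1$
$I = 1$ ($I = 1^{-1} = 1$)
$I V + c{\left(-3 \right)} = 1 \cdot 92 + 1 = 92 + 1 = 93$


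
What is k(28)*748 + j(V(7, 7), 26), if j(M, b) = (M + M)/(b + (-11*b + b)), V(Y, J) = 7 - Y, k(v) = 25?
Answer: 18700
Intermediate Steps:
j(M, b) = -2*M/(9*b) (j(M, b) = (2*M)/(b - 10*b) = (2*M)/((-9*b)) = (2*M)*(-1/(9*b)) = -2*M/(9*b))
k(28)*748 + j(V(7, 7), 26) = 25*748 - 2/9*(7 - 1*7)/26 = 18700 - 2/9*(7 - 7)*1/26 = 18700 - 2/9*0*1/26 = 18700 + 0 = 18700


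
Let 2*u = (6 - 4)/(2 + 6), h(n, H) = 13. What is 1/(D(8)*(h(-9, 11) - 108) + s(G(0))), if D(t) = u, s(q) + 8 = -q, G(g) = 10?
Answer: -8/239 ≈ -0.033473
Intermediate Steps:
s(q) = -8 - q
u = 1/8 (u = ((6 - 4)/(2 + 6))/2 = (2/8)/2 = (2*(1/8))/2 = (1/2)*(1/4) = 1/8 ≈ 0.12500)
D(t) = 1/8
1/(D(8)*(h(-9, 11) - 108) + s(G(0))) = 1/((13 - 108)/8 + (-8 - 1*10)) = 1/((1/8)*(-95) + (-8 - 10)) = 1/(-95/8 - 18) = 1/(-239/8) = -8/239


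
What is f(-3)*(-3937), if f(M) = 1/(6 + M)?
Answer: -3937/3 ≈ -1312.3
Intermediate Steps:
f(-3)*(-3937) = -3937/(6 - 3) = -3937/3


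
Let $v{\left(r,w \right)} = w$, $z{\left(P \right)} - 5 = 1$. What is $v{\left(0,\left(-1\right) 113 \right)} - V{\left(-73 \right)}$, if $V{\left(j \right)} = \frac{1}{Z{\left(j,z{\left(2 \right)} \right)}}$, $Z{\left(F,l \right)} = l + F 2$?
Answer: $- \frac{15819}{140} \approx -112.99$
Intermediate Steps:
$z{\left(P \right)} = 6$ ($z{\left(P \right)} = 5 + 1 = 6$)
$Z{\left(F,l \right)} = l + 2 F$
$V{\left(j \right)} = \frac{1}{6 + 2 j}$
$v{\left(0,\left(-1\right) 113 \right)} - V{\left(-73 \right)} = \left(-1\right) 113 - \frac{1}{2 \left(3 - 73\right)} = -113 - \frac{1}{2 \left(-70\right)} = -113 - \frac{1}{2} \left(- \frac{1}{70}\right) = -113 - - \frac{1}{140} = -113 + \frac{1}{140} = - \frac{15819}{140}$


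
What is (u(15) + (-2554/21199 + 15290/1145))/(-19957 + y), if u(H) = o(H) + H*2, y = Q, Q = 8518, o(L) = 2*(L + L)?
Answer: -55683674/6170159741 ≈ -0.0090247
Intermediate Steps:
o(L) = 4*L (o(L) = 2*(2*L) = 4*L)
y = 8518
u(H) = 6*H (u(H) = 4*H + H*2 = 4*H + 2*H = 6*H)
(u(15) + (-2554/21199 + 15290/1145))/(-19957 + y) = (6*15 + (-2554/21199 + 15290/1145))/(-19957 + 8518) = (90 + (-2554*1/21199 + 15290*(1/1145)))/(-11439) = (90 + (-2554/21199 + 3058/229))*(-1/11439) = (90 + 64241676/4854571)*(-1/11439) = (501153066/4854571)*(-1/11439) = -55683674/6170159741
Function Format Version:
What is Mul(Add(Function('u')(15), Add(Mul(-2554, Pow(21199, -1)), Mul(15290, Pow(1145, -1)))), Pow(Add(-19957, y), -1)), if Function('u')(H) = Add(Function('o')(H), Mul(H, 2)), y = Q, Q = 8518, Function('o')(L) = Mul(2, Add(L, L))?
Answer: Rational(-55683674, 6170159741) ≈ -0.0090247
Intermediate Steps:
Function('o')(L) = Mul(4, L) (Function('o')(L) = Mul(2, Mul(2, L)) = Mul(4, L))
y = 8518
Function('u')(H) = Mul(6, H) (Function('u')(H) = Add(Mul(4, H), Mul(H, 2)) = Add(Mul(4, H), Mul(2, H)) = Mul(6, H))
Mul(Add(Function('u')(15), Add(Mul(-2554, Pow(21199, -1)), Mul(15290, Pow(1145, -1)))), Pow(Add(-19957, y), -1)) = Mul(Add(Mul(6, 15), Add(Mul(-2554, Pow(21199, -1)), Mul(15290, Pow(1145, -1)))), Pow(Add(-19957, 8518), -1)) = Mul(Add(90, Add(Mul(-2554, Rational(1, 21199)), Mul(15290, Rational(1, 1145)))), Pow(-11439, -1)) = Mul(Add(90, Add(Rational(-2554, 21199), Rational(3058, 229))), Rational(-1, 11439)) = Mul(Add(90, Rational(64241676, 4854571)), Rational(-1, 11439)) = Mul(Rational(501153066, 4854571), Rational(-1, 11439)) = Rational(-55683674, 6170159741)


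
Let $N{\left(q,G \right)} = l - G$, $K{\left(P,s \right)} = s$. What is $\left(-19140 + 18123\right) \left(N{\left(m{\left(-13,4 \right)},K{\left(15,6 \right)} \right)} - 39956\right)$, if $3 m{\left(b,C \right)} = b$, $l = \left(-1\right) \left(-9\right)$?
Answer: $40632201$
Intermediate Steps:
$l = 9$
$m{\left(b,C \right)} = \frac{b}{3}$
$N{\left(q,G \right)} = 9 - G$
$\left(-19140 + 18123\right) \left(N{\left(m{\left(-13,4 \right)},K{\left(15,6 \right)} \right)} - 39956\right) = \left(-19140 + 18123\right) \left(\left(9 - 6\right) - 39956\right) = - 1017 \left(\left(9 - 6\right) - 39956\right) = - 1017 \left(3 - 39956\right) = \left(-1017\right) \left(-39953\right) = 40632201$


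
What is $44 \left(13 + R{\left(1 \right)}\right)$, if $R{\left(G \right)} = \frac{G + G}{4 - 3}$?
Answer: $660$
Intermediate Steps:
$R{\left(G \right)} = 2 G$ ($R{\left(G \right)} = \frac{2 G}{1} = 2 G 1 = 2 G$)
$44 \left(13 + R{\left(1 \right)}\right) = 44 \left(13 + 2 \cdot 1\right) = 44 \left(13 + 2\right) = 44 \cdot 15 = 660$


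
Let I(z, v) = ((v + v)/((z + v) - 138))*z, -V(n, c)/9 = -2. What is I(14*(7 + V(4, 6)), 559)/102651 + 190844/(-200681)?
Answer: -15025615984024/15882681210201 ≈ -0.94604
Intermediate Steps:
V(n, c) = 18 (V(n, c) = -9*(-2) = 18)
I(z, v) = 2*v*z/(-138 + v + z) (I(z, v) = ((2*v)/((v + z) - 138))*z = ((2*v)/(-138 + v + z))*z = (2*v/(-138 + v + z))*z = 2*v*z/(-138 + v + z))
I(14*(7 + V(4, 6)), 559)/102651 + 190844/(-200681) = (2*559*(14*(7 + 18))/(-138 + 559 + 14*(7 + 18)))/102651 + 190844/(-200681) = (2*559*(14*25)/(-138 + 559 + 14*25))*(1/102651) + 190844*(-1/200681) = (2*559*350/(-138 + 559 + 350))*(1/102651) - 190844/200681 = (2*559*350/771)*(1/102651) - 190844/200681 = (2*559*350*(1/771))*(1/102651) - 190844/200681 = (391300/771)*(1/102651) - 190844/200681 = 391300/79143921 - 190844/200681 = -15025615984024/15882681210201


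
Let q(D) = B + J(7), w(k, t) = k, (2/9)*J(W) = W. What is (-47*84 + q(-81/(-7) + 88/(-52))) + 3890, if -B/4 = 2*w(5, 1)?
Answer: -133/2 ≈ -66.500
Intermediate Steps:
J(W) = 9*W/2
B = -40 (B = -8*5 = -4*10 = -40)
q(D) = -17/2 (q(D) = -40 + (9/2)*7 = -40 + 63/2 = -17/2)
(-47*84 + q(-81/(-7) + 88/(-52))) + 3890 = (-47*84 - 17/2) + 3890 = (-3948 - 17/2) + 3890 = -7913/2 + 3890 = -133/2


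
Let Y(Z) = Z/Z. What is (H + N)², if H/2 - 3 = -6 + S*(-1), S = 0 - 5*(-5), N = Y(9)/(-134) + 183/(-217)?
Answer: 2732762753449/845530084 ≈ 3232.0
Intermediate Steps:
Y(Z) = 1
N = -24739/29078 (N = 1/(-134) + 183/(-217) = 1*(-1/134) + 183*(-1/217) = -1/134 - 183/217 = -24739/29078 ≈ -0.85078)
S = 25 (S = 0 + 25 = 25)
H = -56 (H = 6 + 2*(-6 + 25*(-1)) = 6 + 2*(-6 - 25) = 6 + 2*(-31) = 6 - 62 = -56)
(H + N)² = (-56 - 24739/29078)² = (-1653107/29078)² = 2732762753449/845530084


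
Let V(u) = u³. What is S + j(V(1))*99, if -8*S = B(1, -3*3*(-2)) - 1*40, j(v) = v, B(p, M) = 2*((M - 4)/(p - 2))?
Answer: 215/2 ≈ 107.50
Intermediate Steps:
B(p, M) = 2*(-4 + M)/(-2 + p) (B(p, M) = 2*((-4 + M)/(-2 + p)) = 2*(-4 + M)/(-2 + p))
S = 17/2 (S = -(2*(-4 - 3*3*(-2))/(-2 + 1) - 1*40)/8 = -(2*(-4 - 9*(-2))/(-1) - 40)/8 = -(2*(-1)*(-4 + 18) - 40)/8 = -(2*(-1)*14 - 40)/8 = -(-28 - 40)/8 = -⅛*(-68) = 17/2 ≈ 8.5000)
S + j(V(1))*99 = 17/2 + 1³*99 = 17/2 + 1*99 = 17/2 + 99 = 215/2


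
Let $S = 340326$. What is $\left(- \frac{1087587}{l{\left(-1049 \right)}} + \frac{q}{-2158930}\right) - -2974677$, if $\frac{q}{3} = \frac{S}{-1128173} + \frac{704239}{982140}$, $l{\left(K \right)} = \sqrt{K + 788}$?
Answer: $\frac{2371953784337679830263693}{797381962592288200} + 12501 i \sqrt{29} \approx 2.9747 \cdot 10^{6} + 67320.0 i$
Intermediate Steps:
$l{\left(K \right)} = \sqrt{788 + K}$
$q = \frac{460255647707}{369341276740}$ ($q = 3 \left(\frac{340326}{-1128173} + \frac{704239}{982140}\right) = 3 \left(340326 \left(- \frac{1}{1128173}\right) + 704239 \cdot \frac{1}{982140}\right) = 3 \left(- \frac{340326}{1128173} + \frac{704239}{982140}\right) = 3 \cdot \frac{460255647707}{1108023830220} = \frac{460255647707}{369341276740} \approx 1.2462$)
$\left(- \frac{1087587}{l{\left(-1049 \right)}} + \frac{q}{-2158930}\right) - -2974677 = \left(- \frac{1087587}{\sqrt{788 - 1049}} + \frac{460255647707}{369341276740 \left(-2158930\right)}\right) - -2974677 = \left(- \frac{1087587}{\sqrt{-261}} + \frac{460255647707}{369341276740} \left(- \frac{1}{2158930}\right)\right) + 2974677 = \left(- \frac{1087587}{3 i \sqrt{29}} - \frac{460255647707}{797381962592288200}\right) + 2974677 = \left(- 1087587 \left(- \frac{i \sqrt{29}}{87}\right) - \frac{460255647707}{797381962592288200}\right) + 2974677 = \left(12501 i \sqrt{29} - \frac{460255647707}{797381962592288200}\right) + 2974677 = \left(- \frac{460255647707}{797381962592288200} + 12501 i \sqrt{29}\right) + 2974677 = \frac{2371953784337679830263693}{797381962592288200} + 12501 i \sqrt{29}$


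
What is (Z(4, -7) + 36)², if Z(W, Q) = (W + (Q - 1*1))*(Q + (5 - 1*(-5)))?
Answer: 576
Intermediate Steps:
Z(W, Q) = (10 + Q)*(-1 + Q + W) (Z(W, Q) = (W + (Q - 1))*(Q + (5 + 5)) = (W + (-1 + Q))*(Q + 10) = (-1 + Q + W)*(10 + Q) = (10 + Q)*(-1 + Q + W))
(Z(4, -7) + 36)² = ((-10 + (-7)² + 9*(-7) + 10*4 - 7*4) + 36)² = ((-10 + 49 - 63 + 40 - 28) + 36)² = (-12 + 36)² = 24² = 576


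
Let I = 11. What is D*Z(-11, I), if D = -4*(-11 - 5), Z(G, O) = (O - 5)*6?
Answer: 2304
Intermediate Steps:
Z(G, O) = -30 + 6*O (Z(G, O) = (-5 + O)*6 = -30 + 6*O)
D = 64 (D = -4*(-16) = 64)
D*Z(-11, I) = 64*(-30 + 6*11) = 64*(-30 + 66) = 64*36 = 2304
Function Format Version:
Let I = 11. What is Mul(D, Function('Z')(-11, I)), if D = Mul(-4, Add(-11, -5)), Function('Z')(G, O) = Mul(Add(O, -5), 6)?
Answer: 2304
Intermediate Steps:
Function('Z')(G, O) = Add(-30, Mul(6, O)) (Function('Z')(G, O) = Mul(Add(-5, O), 6) = Add(-30, Mul(6, O)))
D = 64 (D = Mul(-4, -16) = 64)
Mul(D, Function('Z')(-11, I)) = Mul(64, Add(-30, Mul(6, 11))) = Mul(64, Add(-30, 66)) = Mul(64, 36) = 2304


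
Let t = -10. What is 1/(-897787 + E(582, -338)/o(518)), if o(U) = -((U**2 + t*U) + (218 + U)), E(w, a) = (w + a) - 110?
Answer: -131940/118454016847 ≈ -1.1138e-6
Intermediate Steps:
E(w, a) = -110 + a + w (E(w, a) = (a + w) - 110 = -110 + a + w)
o(U) = -218 - U**2 + 9*U (o(U) = -((U**2 - 10*U) + (218 + U)) = -(218 + U**2 - 9*U) = -218 - U**2 + 9*U)
1/(-897787 + E(582, -338)/o(518)) = 1/(-897787 + (-110 - 338 + 582)/(-218 - 1*518**2 + 9*518)) = 1/(-897787 + 134/(-218 - 1*268324 + 4662)) = 1/(-897787 + 134/(-218 - 268324 + 4662)) = 1/(-897787 + 134/(-263880)) = 1/(-897787 + 134*(-1/263880)) = 1/(-897787 - 67/131940) = 1/(-118454016847/131940) = -131940/118454016847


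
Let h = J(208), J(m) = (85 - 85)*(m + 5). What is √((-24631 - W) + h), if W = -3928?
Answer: I*√20703 ≈ 143.89*I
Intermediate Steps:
J(m) = 0 (J(m) = 0*(5 + m) = 0)
h = 0
√((-24631 - W) + h) = √((-24631 - 1*(-3928)) + 0) = √((-24631 + 3928) + 0) = √(-20703 + 0) = √(-20703) = I*√20703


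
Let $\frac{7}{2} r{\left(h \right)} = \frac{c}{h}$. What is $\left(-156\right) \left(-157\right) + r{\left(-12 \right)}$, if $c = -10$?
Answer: $\frac{514337}{21} \approx 24492.0$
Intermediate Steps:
$r{\left(h \right)} = - \frac{20}{7 h}$ ($r{\left(h \right)} = \frac{2 \left(- \frac{10}{h}\right)}{7} = - \frac{20}{7 h}$)
$\left(-156\right) \left(-157\right) + r{\left(-12 \right)} = \left(-156\right) \left(-157\right) - \frac{20}{7 \left(-12\right)} = 24492 - - \frac{5}{21} = 24492 + \frac{5}{21} = \frac{514337}{21}$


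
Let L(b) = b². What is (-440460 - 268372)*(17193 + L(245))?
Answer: -54734589376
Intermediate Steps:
(-440460 - 268372)*(17193 + L(245)) = (-440460 - 268372)*(17193 + 245²) = -708832*(17193 + 60025) = -708832*77218 = -54734589376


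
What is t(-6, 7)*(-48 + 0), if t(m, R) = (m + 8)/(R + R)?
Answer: -48/7 ≈ -6.8571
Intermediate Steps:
t(m, R) = (8 + m)/(2*R) (t(m, R) = (8 + m)/((2*R)) = (8 + m)*(1/(2*R)) = (8 + m)/(2*R))
t(-6, 7)*(-48 + 0) = ((½)*(8 - 6)/7)*(-48 + 0) = ((½)*(⅐)*2)*(-48) = (⅐)*(-48) = -48/7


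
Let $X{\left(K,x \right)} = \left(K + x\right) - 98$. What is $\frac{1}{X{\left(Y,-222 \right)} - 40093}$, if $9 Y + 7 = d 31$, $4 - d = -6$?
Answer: $- \frac{3}{121138} \approx -2.4765 \cdot 10^{-5}$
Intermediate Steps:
$d = 10$ ($d = 4 - -6 = 4 + 6 = 10$)
$Y = \frac{101}{3}$ ($Y = - \frac{7}{9} + \frac{10 \cdot 31}{9} = - \frac{7}{9} + \frac{1}{9} \cdot 310 = - \frac{7}{9} + \frac{310}{9} = \frac{101}{3} \approx 33.667$)
$X{\left(K,x \right)} = -98 + K + x$ ($X{\left(K,x \right)} = \left(K + x\right) - 98 = -98 + K + x$)
$\frac{1}{X{\left(Y,-222 \right)} - 40093} = \frac{1}{\left(-98 + \frac{101}{3} - 222\right) - 40093} = \frac{1}{- \frac{859}{3} - 40093} = \frac{1}{- \frac{121138}{3}} = - \frac{3}{121138}$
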